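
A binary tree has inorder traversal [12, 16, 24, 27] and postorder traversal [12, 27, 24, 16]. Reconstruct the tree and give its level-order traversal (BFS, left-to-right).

Inorder:   [12, 16, 24, 27]
Postorder: [12, 27, 24, 16]
Algorithm: postorder visits root last, so walk postorder right-to-left;
each value is the root of the current inorder slice — split it at that
value, recurse on the right subtree first, then the left.
Recursive splits:
  root=16; inorder splits into left=[12], right=[24, 27]
  root=24; inorder splits into left=[], right=[27]
  root=27; inorder splits into left=[], right=[]
  root=12; inorder splits into left=[], right=[]
Reconstructed level-order: [16, 12, 24, 27]


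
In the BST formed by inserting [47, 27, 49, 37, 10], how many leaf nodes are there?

Tree built from: [47, 27, 49, 37, 10]
Tree (level-order array): [47, 27, 49, 10, 37]
Rule: A leaf has 0 children.
Per-node child counts:
  node 47: 2 child(ren)
  node 27: 2 child(ren)
  node 10: 0 child(ren)
  node 37: 0 child(ren)
  node 49: 0 child(ren)
Matching nodes: [10, 37, 49]
Count of leaf nodes: 3


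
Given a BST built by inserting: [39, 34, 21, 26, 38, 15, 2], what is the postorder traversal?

Tree insertion order: [39, 34, 21, 26, 38, 15, 2]
Tree (level-order array): [39, 34, None, 21, 38, 15, 26, None, None, 2]
Postorder traversal: [2, 15, 26, 21, 38, 34, 39]


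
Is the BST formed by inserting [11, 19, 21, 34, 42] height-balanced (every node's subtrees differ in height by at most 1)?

Tree (level-order array): [11, None, 19, None, 21, None, 34, None, 42]
Definition: a tree is height-balanced if, at every node, |h(left) - h(right)| <= 1 (empty subtree has height -1).
Bottom-up per-node check:
  node 42: h_left=-1, h_right=-1, diff=0 [OK], height=0
  node 34: h_left=-1, h_right=0, diff=1 [OK], height=1
  node 21: h_left=-1, h_right=1, diff=2 [FAIL (|-1-1|=2 > 1)], height=2
  node 19: h_left=-1, h_right=2, diff=3 [FAIL (|-1-2|=3 > 1)], height=3
  node 11: h_left=-1, h_right=3, diff=4 [FAIL (|-1-3|=4 > 1)], height=4
Node 21 violates the condition: |-1 - 1| = 2 > 1.
Result: Not balanced


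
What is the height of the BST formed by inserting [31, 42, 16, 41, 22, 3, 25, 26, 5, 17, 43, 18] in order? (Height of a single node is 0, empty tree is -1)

Insertion order: [31, 42, 16, 41, 22, 3, 25, 26, 5, 17, 43, 18]
Tree (level-order array): [31, 16, 42, 3, 22, 41, 43, None, 5, 17, 25, None, None, None, None, None, None, None, 18, None, 26]
Compute height bottom-up (empty subtree = -1):
  height(5) = 1 + max(-1, -1) = 0
  height(3) = 1 + max(-1, 0) = 1
  height(18) = 1 + max(-1, -1) = 0
  height(17) = 1 + max(-1, 0) = 1
  height(26) = 1 + max(-1, -1) = 0
  height(25) = 1 + max(-1, 0) = 1
  height(22) = 1 + max(1, 1) = 2
  height(16) = 1 + max(1, 2) = 3
  height(41) = 1 + max(-1, -1) = 0
  height(43) = 1 + max(-1, -1) = 0
  height(42) = 1 + max(0, 0) = 1
  height(31) = 1 + max(3, 1) = 4
Height = 4


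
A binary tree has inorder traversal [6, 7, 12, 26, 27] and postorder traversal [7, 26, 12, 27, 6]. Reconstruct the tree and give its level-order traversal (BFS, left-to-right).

Inorder:   [6, 7, 12, 26, 27]
Postorder: [7, 26, 12, 27, 6]
Algorithm: postorder visits root last, so walk postorder right-to-left;
each value is the root of the current inorder slice — split it at that
value, recurse on the right subtree first, then the left.
Recursive splits:
  root=6; inorder splits into left=[], right=[7, 12, 26, 27]
  root=27; inorder splits into left=[7, 12, 26], right=[]
  root=12; inorder splits into left=[7], right=[26]
  root=26; inorder splits into left=[], right=[]
  root=7; inorder splits into left=[], right=[]
Reconstructed level-order: [6, 27, 12, 7, 26]


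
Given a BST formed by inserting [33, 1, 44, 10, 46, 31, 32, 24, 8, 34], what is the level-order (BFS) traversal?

Tree insertion order: [33, 1, 44, 10, 46, 31, 32, 24, 8, 34]
Tree (level-order array): [33, 1, 44, None, 10, 34, 46, 8, 31, None, None, None, None, None, None, 24, 32]
BFS from the root, enqueuing left then right child of each popped node:
  queue [33] -> pop 33, enqueue [1, 44], visited so far: [33]
  queue [1, 44] -> pop 1, enqueue [10], visited so far: [33, 1]
  queue [44, 10] -> pop 44, enqueue [34, 46], visited so far: [33, 1, 44]
  queue [10, 34, 46] -> pop 10, enqueue [8, 31], visited so far: [33, 1, 44, 10]
  queue [34, 46, 8, 31] -> pop 34, enqueue [none], visited so far: [33, 1, 44, 10, 34]
  queue [46, 8, 31] -> pop 46, enqueue [none], visited so far: [33, 1, 44, 10, 34, 46]
  queue [8, 31] -> pop 8, enqueue [none], visited so far: [33, 1, 44, 10, 34, 46, 8]
  queue [31] -> pop 31, enqueue [24, 32], visited so far: [33, 1, 44, 10, 34, 46, 8, 31]
  queue [24, 32] -> pop 24, enqueue [none], visited so far: [33, 1, 44, 10, 34, 46, 8, 31, 24]
  queue [32] -> pop 32, enqueue [none], visited so far: [33, 1, 44, 10, 34, 46, 8, 31, 24, 32]
Result: [33, 1, 44, 10, 34, 46, 8, 31, 24, 32]


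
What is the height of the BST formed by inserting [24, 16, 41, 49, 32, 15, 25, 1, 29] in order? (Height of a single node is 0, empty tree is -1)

Insertion order: [24, 16, 41, 49, 32, 15, 25, 1, 29]
Tree (level-order array): [24, 16, 41, 15, None, 32, 49, 1, None, 25, None, None, None, None, None, None, 29]
Compute height bottom-up (empty subtree = -1):
  height(1) = 1 + max(-1, -1) = 0
  height(15) = 1 + max(0, -1) = 1
  height(16) = 1 + max(1, -1) = 2
  height(29) = 1 + max(-1, -1) = 0
  height(25) = 1 + max(-1, 0) = 1
  height(32) = 1 + max(1, -1) = 2
  height(49) = 1 + max(-1, -1) = 0
  height(41) = 1 + max(2, 0) = 3
  height(24) = 1 + max(2, 3) = 4
Height = 4


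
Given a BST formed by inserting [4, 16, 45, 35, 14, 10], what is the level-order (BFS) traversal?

Tree insertion order: [4, 16, 45, 35, 14, 10]
Tree (level-order array): [4, None, 16, 14, 45, 10, None, 35]
BFS from the root, enqueuing left then right child of each popped node:
  queue [4] -> pop 4, enqueue [16], visited so far: [4]
  queue [16] -> pop 16, enqueue [14, 45], visited so far: [4, 16]
  queue [14, 45] -> pop 14, enqueue [10], visited so far: [4, 16, 14]
  queue [45, 10] -> pop 45, enqueue [35], visited so far: [4, 16, 14, 45]
  queue [10, 35] -> pop 10, enqueue [none], visited so far: [4, 16, 14, 45, 10]
  queue [35] -> pop 35, enqueue [none], visited so far: [4, 16, 14, 45, 10, 35]
Result: [4, 16, 14, 45, 10, 35]


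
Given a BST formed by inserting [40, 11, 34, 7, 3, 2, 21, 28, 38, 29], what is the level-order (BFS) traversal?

Tree insertion order: [40, 11, 34, 7, 3, 2, 21, 28, 38, 29]
Tree (level-order array): [40, 11, None, 7, 34, 3, None, 21, 38, 2, None, None, 28, None, None, None, None, None, 29]
BFS from the root, enqueuing left then right child of each popped node:
  queue [40] -> pop 40, enqueue [11], visited so far: [40]
  queue [11] -> pop 11, enqueue [7, 34], visited so far: [40, 11]
  queue [7, 34] -> pop 7, enqueue [3], visited so far: [40, 11, 7]
  queue [34, 3] -> pop 34, enqueue [21, 38], visited so far: [40, 11, 7, 34]
  queue [3, 21, 38] -> pop 3, enqueue [2], visited so far: [40, 11, 7, 34, 3]
  queue [21, 38, 2] -> pop 21, enqueue [28], visited so far: [40, 11, 7, 34, 3, 21]
  queue [38, 2, 28] -> pop 38, enqueue [none], visited so far: [40, 11, 7, 34, 3, 21, 38]
  queue [2, 28] -> pop 2, enqueue [none], visited so far: [40, 11, 7, 34, 3, 21, 38, 2]
  queue [28] -> pop 28, enqueue [29], visited so far: [40, 11, 7, 34, 3, 21, 38, 2, 28]
  queue [29] -> pop 29, enqueue [none], visited so far: [40, 11, 7, 34, 3, 21, 38, 2, 28, 29]
Result: [40, 11, 7, 34, 3, 21, 38, 2, 28, 29]


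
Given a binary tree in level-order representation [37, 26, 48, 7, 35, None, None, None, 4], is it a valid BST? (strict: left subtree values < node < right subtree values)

Level-order array: [37, 26, 48, 7, 35, None, None, None, 4]
Validate using subtree bounds (lo, hi): at each node, require lo < value < hi,
then recurse left with hi=value and right with lo=value.
Preorder trace (stopping at first violation):
  at node 37 with bounds (-inf, +inf): OK
  at node 26 with bounds (-inf, 37): OK
  at node 7 with bounds (-inf, 26): OK
  at node 4 with bounds (7, 26): VIOLATION
Node 4 violates its bound: not (7 < 4 < 26).
Result: Not a valid BST


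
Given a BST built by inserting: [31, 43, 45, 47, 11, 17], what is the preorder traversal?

Tree insertion order: [31, 43, 45, 47, 11, 17]
Tree (level-order array): [31, 11, 43, None, 17, None, 45, None, None, None, 47]
Preorder traversal: [31, 11, 17, 43, 45, 47]


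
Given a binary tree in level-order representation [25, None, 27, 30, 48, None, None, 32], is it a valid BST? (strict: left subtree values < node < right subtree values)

Level-order array: [25, None, 27, 30, 48, None, None, 32]
Validate using subtree bounds (lo, hi): at each node, require lo < value < hi,
then recurse left with hi=value and right with lo=value.
Preorder trace (stopping at first violation):
  at node 25 with bounds (-inf, +inf): OK
  at node 27 with bounds (25, +inf): OK
  at node 30 with bounds (25, 27): VIOLATION
Node 30 violates its bound: not (25 < 30 < 27).
Result: Not a valid BST


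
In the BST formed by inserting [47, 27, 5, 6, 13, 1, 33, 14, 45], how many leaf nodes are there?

Tree built from: [47, 27, 5, 6, 13, 1, 33, 14, 45]
Tree (level-order array): [47, 27, None, 5, 33, 1, 6, None, 45, None, None, None, 13, None, None, None, 14]
Rule: A leaf has 0 children.
Per-node child counts:
  node 47: 1 child(ren)
  node 27: 2 child(ren)
  node 5: 2 child(ren)
  node 1: 0 child(ren)
  node 6: 1 child(ren)
  node 13: 1 child(ren)
  node 14: 0 child(ren)
  node 33: 1 child(ren)
  node 45: 0 child(ren)
Matching nodes: [1, 14, 45]
Count of leaf nodes: 3


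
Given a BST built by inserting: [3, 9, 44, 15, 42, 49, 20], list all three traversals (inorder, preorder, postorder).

Tree insertion order: [3, 9, 44, 15, 42, 49, 20]
Tree (level-order array): [3, None, 9, None, 44, 15, 49, None, 42, None, None, 20]
Inorder (L, root, R): [3, 9, 15, 20, 42, 44, 49]
Preorder (root, L, R): [3, 9, 44, 15, 42, 20, 49]
Postorder (L, R, root): [20, 42, 15, 49, 44, 9, 3]


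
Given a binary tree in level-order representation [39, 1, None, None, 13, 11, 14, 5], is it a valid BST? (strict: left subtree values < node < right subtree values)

Level-order array: [39, 1, None, None, 13, 11, 14, 5]
Validate using subtree bounds (lo, hi): at each node, require lo < value < hi,
then recurse left with hi=value and right with lo=value.
Preorder trace (stopping at first violation):
  at node 39 with bounds (-inf, +inf): OK
  at node 1 with bounds (-inf, 39): OK
  at node 13 with bounds (1, 39): OK
  at node 11 with bounds (1, 13): OK
  at node 5 with bounds (1, 11): OK
  at node 14 with bounds (13, 39): OK
No violation found at any node.
Result: Valid BST


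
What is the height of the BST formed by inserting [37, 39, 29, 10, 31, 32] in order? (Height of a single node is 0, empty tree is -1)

Insertion order: [37, 39, 29, 10, 31, 32]
Tree (level-order array): [37, 29, 39, 10, 31, None, None, None, None, None, 32]
Compute height bottom-up (empty subtree = -1):
  height(10) = 1 + max(-1, -1) = 0
  height(32) = 1 + max(-1, -1) = 0
  height(31) = 1 + max(-1, 0) = 1
  height(29) = 1 + max(0, 1) = 2
  height(39) = 1 + max(-1, -1) = 0
  height(37) = 1 + max(2, 0) = 3
Height = 3


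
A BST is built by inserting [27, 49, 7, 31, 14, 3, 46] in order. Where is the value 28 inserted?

Starting tree (level order): [27, 7, 49, 3, 14, 31, None, None, None, None, None, None, 46]
Insertion path: 27 -> 49 -> 31
Result: insert 28 as left child of 31
Final tree (level order): [27, 7, 49, 3, 14, 31, None, None, None, None, None, 28, 46]


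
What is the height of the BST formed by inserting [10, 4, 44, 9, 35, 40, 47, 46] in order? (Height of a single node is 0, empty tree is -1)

Insertion order: [10, 4, 44, 9, 35, 40, 47, 46]
Tree (level-order array): [10, 4, 44, None, 9, 35, 47, None, None, None, 40, 46]
Compute height bottom-up (empty subtree = -1):
  height(9) = 1 + max(-1, -1) = 0
  height(4) = 1 + max(-1, 0) = 1
  height(40) = 1 + max(-1, -1) = 0
  height(35) = 1 + max(-1, 0) = 1
  height(46) = 1 + max(-1, -1) = 0
  height(47) = 1 + max(0, -1) = 1
  height(44) = 1 + max(1, 1) = 2
  height(10) = 1 + max(1, 2) = 3
Height = 3


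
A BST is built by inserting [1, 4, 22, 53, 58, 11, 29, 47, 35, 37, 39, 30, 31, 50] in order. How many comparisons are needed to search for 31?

Search path for 31: 1 -> 4 -> 22 -> 53 -> 29 -> 47 -> 35 -> 30 -> 31
Found: True
Comparisons: 9


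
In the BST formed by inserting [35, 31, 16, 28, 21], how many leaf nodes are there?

Tree built from: [35, 31, 16, 28, 21]
Tree (level-order array): [35, 31, None, 16, None, None, 28, 21]
Rule: A leaf has 0 children.
Per-node child counts:
  node 35: 1 child(ren)
  node 31: 1 child(ren)
  node 16: 1 child(ren)
  node 28: 1 child(ren)
  node 21: 0 child(ren)
Matching nodes: [21]
Count of leaf nodes: 1


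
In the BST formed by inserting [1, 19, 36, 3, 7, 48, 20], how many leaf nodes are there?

Tree built from: [1, 19, 36, 3, 7, 48, 20]
Tree (level-order array): [1, None, 19, 3, 36, None, 7, 20, 48]
Rule: A leaf has 0 children.
Per-node child counts:
  node 1: 1 child(ren)
  node 19: 2 child(ren)
  node 3: 1 child(ren)
  node 7: 0 child(ren)
  node 36: 2 child(ren)
  node 20: 0 child(ren)
  node 48: 0 child(ren)
Matching nodes: [7, 20, 48]
Count of leaf nodes: 3


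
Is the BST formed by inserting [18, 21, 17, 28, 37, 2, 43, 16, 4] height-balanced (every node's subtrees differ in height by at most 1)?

Tree (level-order array): [18, 17, 21, 2, None, None, 28, None, 16, None, 37, 4, None, None, 43]
Definition: a tree is height-balanced if, at every node, |h(left) - h(right)| <= 1 (empty subtree has height -1).
Bottom-up per-node check:
  node 4: h_left=-1, h_right=-1, diff=0 [OK], height=0
  node 16: h_left=0, h_right=-1, diff=1 [OK], height=1
  node 2: h_left=-1, h_right=1, diff=2 [FAIL (|-1-1|=2 > 1)], height=2
  node 17: h_left=2, h_right=-1, diff=3 [FAIL (|2--1|=3 > 1)], height=3
  node 43: h_left=-1, h_right=-1, diff=0 [OK], height=0
  node 37: h_left=-1, h_right=0, diff=1 [OK], height=1
  node 28: h_left=-1, h_right=1, diff=2 [FAIL (|-1-1|=2 > 1)], height=2
  node 21: h_left=-1, h_right=2, diff=3 [FAIL (|-1-2|=3 > 1)], height=3
  node 18: h_left=3, h_right=3, diff=0 [OK], height=4
Node 2 violates the condition: |-1 - 1| = 2 > 1.
Result: Not balanced


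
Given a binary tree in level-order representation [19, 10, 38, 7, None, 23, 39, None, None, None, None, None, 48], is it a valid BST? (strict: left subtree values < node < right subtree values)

Level-order array: [19, 10, 38, 7, None, 23, 39, None, None, None, None, None, 48]
Validate using subtree bounds (lo, hi): at each node, require lo < value < hi,
then recurse left with hi=value and right with lo=value.
Preorder trace (stopping at first violation):
  at node 19 with bounds (-inf, +inf): OK
  at node 10 with bounds (-inf, 19): OK
  at node 7 with bounds (-inf, 10): OK
  at node 38 with bounds (19, +inf): OK
  at node 23 with bounds (19, 38): OK
  at node 39 with bounds (38, +inf): OK
  at node 48 with bounds (39, +inf): OK
No violation found at any node.
Result: Valid BST


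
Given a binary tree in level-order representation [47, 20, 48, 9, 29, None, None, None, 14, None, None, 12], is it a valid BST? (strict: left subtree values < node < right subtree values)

Level-order array: [47, 20, 48, 9, 29, None, None, None, 14, None, None, 12]
Validate using subtree bounds (lo, hi): at each node, require lo < value < hi,
then recurse left with hi=value and right with lo=value.
Preorder trace (stopping at first violation):
  at node 47 with bounds (-inf, +inf): OK
  at node 20 with bounds (-inf, 47): OK
  at node 9 with bounds (-inf, 20): OK
  at node 14 with bounds (9, 20): OK
  at node 12 with bounds (9, 14): OK
  at node 29 with bounds (20, 47): OK
  at node 48 with bounds (47, +inf): OK
No violation found at any node.
Result: Valid BST


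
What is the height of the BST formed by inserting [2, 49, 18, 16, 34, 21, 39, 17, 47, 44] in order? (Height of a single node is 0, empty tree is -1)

Insertion order: [2, 49, 18, 16, 34, 21, 39, 17, 47, 44]
Tree (level-order array): [2, None, 49, 18, None, 16, 34, None, 17, 21, 39, None, None, None, None, None, 47, 44]
Compute height bottom-up (empty subtree = -1):
  height(17) = 1 + max(-1, -1) = 0
  height(16) = 1 + max(-1, 0) = 1
  height(21) = 1 + max(-1, -1) = 0
  height(44) = 1 + max(-1, -1) = 0
  height(47) = 1 + max(0, -1) = 1
  height(39) = 1 + max(-1, 1) = 2
  height(34) = 1 + max(0, 2) = 3
  height(18) = 1 + max(1, 3) = 4
  height(49) = 1 + max(4, -1) = 5
  height(2) = 1 + max(-1, 5) = 6
Height = 6


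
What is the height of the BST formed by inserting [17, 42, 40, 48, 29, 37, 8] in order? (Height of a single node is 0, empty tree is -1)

Insertion order: [17, 42, 40, 48, 29, 37, 8]
Tree (level-order array): [17, 8, 42, None, None, 40, 48, 29, None, None, None, None, 37]
Compute height bottom-up (empty subtree = -1):
  height(8) = 1 + max(-1, -1) = 0
  height(37) = 1 + max(-1, -1) = 0
  height(29) = 1 + max(-1, 0) = 1
  height(40) = 1 + max(1, -1) = 2
  height(48) = 1 + max(-1, -1) = 0
  height(42) = 1 + max(2, 0) = 3
  height(17) = 1 + max(0, 3) = 4
Height = 4


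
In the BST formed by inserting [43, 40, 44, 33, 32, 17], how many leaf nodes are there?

Tree built from: [43, 40, 44, 33, 32, 17]
Tree (level-order array): [43, 40, 44, 33, None, None, None, 32, None, 17]
Rule: A leaf has 0 children.
Per-node child counts:
  node 43: 2 child(ren)
  node 40: 1 child(ren)
  node 33: 1 child(ren)
  node 32: 1 child(ren)
  node 17: 0 child(ren)
  node 44: 0 child(ren)
Matching nodes: [17, 44]
Count of leaf nodes: 2


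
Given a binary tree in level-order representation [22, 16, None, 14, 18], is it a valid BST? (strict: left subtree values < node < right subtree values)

Level-order array: [22, 16, None, 14, 18]
Validate using subtree bounds (lo, hi): at each node, require lo < value < hi,
then recurse left with hi=value and right with lo=value.
Preorder trace (stopping at first violation):
  at node 22 with bounds (-inf, +inf): OK
  at node 16 with bounds (-inf, 22): OK
  at node 14 with bounds (-inf, 16): OK
  at node 18 with bounds (16, 22): OK
No violation found at any node.
Result: Valid BST


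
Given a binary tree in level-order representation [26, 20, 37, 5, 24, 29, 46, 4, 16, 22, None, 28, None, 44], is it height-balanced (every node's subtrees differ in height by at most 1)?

Tree (level-order array): [26, 20, 37, 5, 24, 29, 46, 4, 16, 22, None, 28, None, 44]
Definition: a tree is height-balanced if, at every node, |h(left) - h(right)| <= 1 (empty subtree has height -1).
Bottom-up per-node check:
  node 4: h_left=-1, h_right=-1, diff=0 [OK], height=0
  node 16: h_left=-1, h_right=-1, diff=0 [OK], height=0
  node 5: h_left=0, h_right=0, diff=0 [OK], height=1
  node 22: h_left=-1, h_right=-1, diff=0 [OK], height=0
  node 24: h_left=0, h_right=-1, diff=1 [OK], height=1
  node 20: h_left=1, h_right=1, diff=0 [OK], height=2
  node 28: h_left=-1, h_right=-1, diff=0 [OK], height=0
  node 29: h_left=0, h_right=-1, diff=1 [OK], height=1
  node 44: h_left=-1, h_right=-1, diff=0 [OK], height=0
  node 46: h_left=0, h_right=-1, diff=1 [OK], height=1
  node 37: h_left=1, h_right=1, diff=0 [OK], height=2
  node 26: h_left=2, h_right=2, diff=0 [OK], height=3
All nodes satisfy the balance condition.
Result: Balanced


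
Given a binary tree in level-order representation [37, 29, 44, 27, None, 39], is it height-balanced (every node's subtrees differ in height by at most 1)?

Tree (level-order array): [37, 29, 44, 27, None, 39]
Definition: a tree is height-balanced if, at every node, |h(left) - h(right)| <= 1 (empty subtree has height -1).
Bottom-up per-node check:
  node 27: h_left=-1, h_right=-1, diff=0 [OK], height=0
  node 29: h_left=0, h_right=-1, diff=1 [OK], height=1
  node 39: h_left=-1, h_right=-1, diff=0 [OK], height=0
  node 44: h_left=0, h_right=-1, diff=1 [OK], height=1
  node 37: h_left=1, h_right=1, diff=0 [OK], height=2
All nodes satisfy the balance condition.
Result: Balanced


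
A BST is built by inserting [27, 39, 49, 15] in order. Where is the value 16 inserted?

Starting tree (level order): [27, 15, 39, None, None, None, 49]
Insertion path: 27 -> 15
Result: insert 16 as right child of 15
Final tree (level order): [27, 15, 39, None, 16, None, 49]


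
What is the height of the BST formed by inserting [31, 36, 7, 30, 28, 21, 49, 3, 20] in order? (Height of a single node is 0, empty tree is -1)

Insertion order: [31, 36, 7, 30, 28, 21, 49, 3, 20]
Tree (level-order array): [31, 7, 36, 3, 30, None, 49, None, None, 28, None, None, None, 21, None, 20]
Compute height bottom-up (empty subtree = -1):
  height(3) = 1 + max(-1, -1) = 0
  height(20) = 1 + max(-1, -1) = 0
  height(21) = 1 + max(0, -1) = 1
  height(28) = 1 + max(1, -1) = 2
  height(30) = 1 + max(2, -1) = 3
  height(7) = 1 + max(0, 3) = 4
  height(49) = 1 + max(-1, -1) = 0
  height(36) = 1 + max(-1, 0) = 1
  height(31) = 1 + max(4, 1) = 5
Height = 5


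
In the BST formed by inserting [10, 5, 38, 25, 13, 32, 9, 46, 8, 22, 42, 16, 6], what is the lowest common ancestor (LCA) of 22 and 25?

Tree insertion order: [10, 5, 38, 25, 13, 32, 9, 46, 8, 22, 42, 16, 6]
Tree (level-order array): [10, 5, 38, None, 9, 25, 46, 8, None, 13, 32, 42, None, 6, None, None, 22, None, None, None, None, None, None, 16]
In a BST, the LCA of p=22, q=25 is the first node v on the
root-to-leaf path with p <= v <= q (go left if both < v, right if both > v).
Walk from root:
  at 10: both 22 and 25 > 10, go right
  at 38: both 22 and 25 < 38, go left
  at 25: 22 <= 25 <= 25, this is the LCA
LCA = 25


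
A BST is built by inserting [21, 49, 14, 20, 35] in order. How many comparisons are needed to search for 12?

Search path for 12: 21 -> 14
Found: False
Comparisons: 2


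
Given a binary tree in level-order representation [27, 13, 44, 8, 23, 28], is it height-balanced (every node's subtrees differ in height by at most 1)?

Tree (level-order array): [27, 13, 44, 8, 23, 28]
Definition: a tree is height-balanced if, at every node, |h(left) - h(right)| <= 1 (empty subtree has height -1).
Bottom-up per-node check:
  node 8: h_left=-1, h_right=-1, diff=0 [OK], height=0
  node 23: h_left=-1, h_right=-1, diff=0 [OK], height=0
  node 13: h_left=0, h_right=0, diff=0 [OK], height=1
  node 28: h_left=-1, h_right=-1, diff=0 [OK], height=0
  node 44: h_left=0, h_right=-1, diff=1 [OK], height=1
  node 27: h_left=1, h_right=1, diff=0 [OK], height=2
All nodes satisfy the balance condition.
Result: Balanced


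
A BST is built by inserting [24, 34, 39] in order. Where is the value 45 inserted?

Starting tree (level order): [24, None, 34, None, 39]
Insertion path: 24 -> 34 -> 39
Result: insert 45 as right child of 39
Final tree (level order): [24, None, 34, None, 39, None, 45]


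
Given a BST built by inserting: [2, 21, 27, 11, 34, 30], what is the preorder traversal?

Tree insertion order: [2, 21, 27, 11, 34, 30]
Tree (level-order array): [2, None, 21, 11, 27, None, None, None, 34, 30]
Preorder traversal: [2, 21, 11, 27, 34, 30]


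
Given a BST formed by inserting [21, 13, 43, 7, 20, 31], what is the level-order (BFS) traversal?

Tree insertion order: [21, 13, 43, 7, 20, 31]
Tree (level-order array): [21, 13, 43, 7, 20, 31]
BFS from the root, enqueuing left then right child of each popped node:
  queue [21] -> pop 21, enqueue [13, 43], visited so far: [21]
  queue [13, 43] -> pop 13, enqueue [7, 20], visited so far: [21, 13]
  queue [43, 7, 20] -> pop 43, enqueue [31], visited so far: [21, 13, 43]
  queue [7, 20, 31] -> pop 7, enqueue [none], visited so far: [21, 13, 43, 7]
  queue [20, 31] -> pop 20, enqueue [none], visited so far: [21, 13, 43, 7, 20]
  queue [31] -> pop 31, enqueue [none], visited so far: [21, 13, 43, 7, 20, 31]
Result: [21, 13, 43, 7, 20, 31]


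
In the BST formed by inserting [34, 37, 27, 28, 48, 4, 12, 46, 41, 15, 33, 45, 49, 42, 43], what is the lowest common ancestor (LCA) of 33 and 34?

Tree insertion order: [34, 37, 27, 28, 48, 4, 12, 46, 41, 15, 33, 45, 49, 42, 43]
Tree (level-order array): [34, 27, 37, 4, 28, None, 48, None, 12, None, 33, 46, 49, None, 15, None, None, 41, None, None, None, None, None, None, 45, 42, None, None, 43]
In a BST, the LCA of p=33, q=34 is the first node v on the
root-to-leaf path with p <= v <= q (go left if both < v, right if both > v).
Walk from root:
  at 34: 33 <= 34 <= 34, this is the LCA
LCA = 34


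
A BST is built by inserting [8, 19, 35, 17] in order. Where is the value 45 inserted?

Starting tree (level order): [8, None, 19, 17, 35]
Insertion path: 8 -> 19 -> 35
Result: insert 45 as right child of 35
Final tree (level order): [8, None, 19, 17, 35, None, None, None, 45]


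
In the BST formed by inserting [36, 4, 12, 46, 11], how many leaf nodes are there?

Tree built from: [36, 4, 12, 46, 11]
Tree (level-order array): [36, 4, 46, None, 12, None, None, 11]
Rule: A leaf has 0 children.
Per-node child counts:
  node 36: 2 child(ren)
  node 4: 1 child(ren)
  node 12: 1 child(ren)
  node 11: 0 child(ren)
  node 46: 0 child(ren)
Matching nodes: [11, 46]
Count of leaf nodes: 2


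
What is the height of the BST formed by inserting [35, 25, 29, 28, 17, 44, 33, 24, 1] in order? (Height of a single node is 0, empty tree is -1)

Insertion order: [35, 25, 29, 28, 17, 44, 33, 24, 1]
Tree (level-order array): [35, 25, 44, 17, 29, None, None, 1, 24, 28, 33]
Compute height bottom-up (empty subtree = -1):
  height(1) = 1 + max(-1, -1) = 0
  height(24) = 1 + max(-1, -1) = 0
  height(17) = 1 + max(0, 0) = 1
  height(28) = 1 + max(-1, -1) = 0
  height(33) = 1 + max(-1, -1) = 0
  height(29) = 1 + max(0, 0) = 1
  height(25) = 1 + max(1, 1) = 2
  height(44) = 1 + max(-1, -1) = 0
  height(35) = 1 + max(2, 0) = 3
Height = 3


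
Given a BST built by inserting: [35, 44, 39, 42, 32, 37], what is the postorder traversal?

Tree insertion order: [35, 44, 39, 42, 32, 37]
Tree (level-order array): [35, 32, 44, None, None, 39, None, 37, 42]
Postorder traversal: [32, 37, 42, 39, 44, 35]


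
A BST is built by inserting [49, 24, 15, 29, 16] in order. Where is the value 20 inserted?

Starting tree (level order): [49, 24, None, 15, 29, None, 16]
Insertion path: 49 -> 24 -> 15 -> 16
Result: insert 20 as right child of 16
Final tree (level order): [49, 24, None, 15, 29, None, 16, None, None, None, 20]


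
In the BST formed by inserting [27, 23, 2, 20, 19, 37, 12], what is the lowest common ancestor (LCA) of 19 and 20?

Tree insertion order: [27, 23, 2, 20, 19, 37, 12]
Tree (level-order array): [27, 23, 37, 2, None, None, None, None, 20, 19, None, 12]
In a BST, the LCA of p=19, q=20 is the first node v on the
root-to-leaf path with p <= v <= q (go left if both < v, right if both > v).
Walk from root:
  at 27: both 19 and 20 < 27, go left
  at 23: both 19 and 20 < 23, go left
  at 2: both 19 and 20 > 2, go right
  at 20: 19 <= 20 <= 20, this is the LCA
LCA = 20


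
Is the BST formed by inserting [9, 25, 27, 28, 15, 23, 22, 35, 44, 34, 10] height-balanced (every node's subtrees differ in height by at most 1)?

Tree (level-order array): [9, None, 25, 15, 27, 10, 23, None, 28, None, None, 22, None, None, 35, None, None, 34, 44]
Definition: a tree is height-balanced if, at every node, |h(left) - h(right)| <= 1 (empty subtree has height -1).
Bottom-up per-node check:
  node 10: h_left=-1, h_right=-1, diff=0 [OK], height=0
  node 22: h_left=-1, h_right=-1, diff=0 [OK], height=0
  node 23: h_left=0, h_right=-1, diff=1 [OK], height=1
  node 15: h_left=0, h_right=1, diff=1 [OK], height=2
  node 34: h_left=-1, h_right=-1, diff=0 [OK], height=0
  node 44: h_left=-1, h_right=-1, diff=0 [OK], height=0
  node 35: h_left=0, h_right=0, diff=0 [OK], height=1
  node 28: h_left=-1, h_right=1, diff=2 [FAIL (|-1-1|=2 > 1)], height=2
  node 27: h_left=-1, h_right=2, diff=3 [FAIL (|-1-2|=3 > 1)], height=3
  node 25: h_left=2, h_right=3, diff=1 [OK], height=4
  node 9: h_left=-1, h_right=4, diff=5 [FAIL (|-1-4|=5 > 1)], height=5
Node 28 violates the condition: |-1 - 1| = 2 > 1.
Result: Not balanced


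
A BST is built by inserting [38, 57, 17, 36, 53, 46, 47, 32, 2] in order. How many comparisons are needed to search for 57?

Search path for 57: 38 -> 57
Found: True
Comparisons: 2


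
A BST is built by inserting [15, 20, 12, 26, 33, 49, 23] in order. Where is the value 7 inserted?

Starting tree (level order): [15, 12, 20, None, None, None, 26, 23, 33, None, None, None, 49]
Insertion path: 15 -> 12
Result: insert 7 as left child of 12
Final tree (level order): [15, 12, 20, 7, None, None, 26, None, None, 23, 33, None, None, None, 49]


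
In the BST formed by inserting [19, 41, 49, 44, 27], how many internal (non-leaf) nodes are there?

Tree built from: [19, 41, 49, 44, 27]
Tree (level-order array): [19, None, 41, 27, 49, None, None, 44]
Rule: An internal node has at least one child.
Per-node child counts:
  node 19: 1 child(ren)
  node 41: 2 child(ren)
  node 27: 0 child(ren)
  node 49: 1 child(ren)
  node 44: 0 child(ren)
Matching nodes: [19, 41, 49]
Count of internal (non-leaf) nodes: 3


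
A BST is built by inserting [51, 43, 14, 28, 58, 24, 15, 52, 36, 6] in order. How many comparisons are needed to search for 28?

Search path for 28: 51 -> 43 -> 14 -> 28
Found: True
Comparisons: 4


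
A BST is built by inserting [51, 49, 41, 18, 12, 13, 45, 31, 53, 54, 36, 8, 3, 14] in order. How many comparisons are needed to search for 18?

Search path for 18: 51 -> 49 -> 41 -> 18
Found: True
Comparisons: 4


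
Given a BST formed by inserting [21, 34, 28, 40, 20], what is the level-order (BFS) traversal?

Tree insertion order: [21, 34, 28, 40, 20]
Tree (level-order array): [21, 20, 34, None, None, 28, 40]
BFS from the root, enqueuing left then right child of each popped node:
  queue [21] -> pop 21, enqueue [20, 34], visited so far: [21]
  queue [20, 34] -> pop 20, enqueue [none], visited so far: [21, 20]
  queue [34] -> pop 34, enqueue [28, 40], visited so far: [21, 20, 34]
  queue [28, 40] -> pop 28, enqueue [none], visited so far: [21, 20, 34, 28]
  queue [40] -> pop 40, enqueue [none], visited so far: [21, 20, 34, 28, 40]
Result: [21, 20, 34, 28, 40]


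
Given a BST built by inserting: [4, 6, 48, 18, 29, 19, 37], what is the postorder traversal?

Tree insertion order: [4, 6, 48, 18, 29, 19, 37]
Tree (level-order array): [4, None, 6, None, 48, 18, None, None, 29, 19, 37]
Postorder traversal: [19, 37, 29, 18, 48, 6, 4]


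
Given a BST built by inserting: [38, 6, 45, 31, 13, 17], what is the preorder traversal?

Tree insertion order: [38, 6, 45, 31, 13, 17]
Tree (level-order array): [38, 6, 45, None, 31, None, None, 13, None, None, 17]
Preorder traversal: [38, 6, 31, 13, 17, 45]


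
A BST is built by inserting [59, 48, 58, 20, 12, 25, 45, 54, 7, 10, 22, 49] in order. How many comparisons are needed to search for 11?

Search path for 11: 59 -> 48 -> 20 -> 12 -> 7 -> 10
Found: False
Comparisons: 6


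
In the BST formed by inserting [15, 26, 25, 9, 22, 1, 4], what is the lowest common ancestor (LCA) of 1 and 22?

Tree insertion order: [15, 26, 25, 9, 22, 1, 4]
Tree (level-order array): [15, 9, 26, 1, None, 25, None, None, 4, 22]
In a BST, the LCA of p=1, q=22 is the first node v on the
root-to-leaf path with p <= v <= q (go left if both < v, right if both > v).
Walk from root:
  at 15: 1 <= 15 <= 22, this is the LCA
LCA = 15


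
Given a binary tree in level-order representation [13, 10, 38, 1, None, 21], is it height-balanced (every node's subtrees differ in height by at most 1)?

Tree (level-order array): [13, 10, 38, 1, None, 21]
Definition: a tree is height-balanced if, at every node, |h(left) - h(right)| <= 1 (empty subtree has height -1).
Bottom-up per-node check:
  node 1: h_left=-1, h_right=-1, diff=0 [OK], height=0
  node 10: h_left=0, h_right=-1, diff=1 [OK], height=1
  node 21: h_left=-1, h_right=-1, diff=0 [OK], height=0
  node 38: h_left=0, h_right=-1, diff=1 [OK], height=1
  node 13: h_left=1, h_right=1, diff=0 [OK], height=2
All nodes satisfy the balance condition.
Result: Balanced


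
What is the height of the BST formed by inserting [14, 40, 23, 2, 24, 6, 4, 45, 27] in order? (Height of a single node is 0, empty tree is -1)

Insertion order: [14, 40, 23, 2, 24, 6, 4, 45, 27]
Tree (level-order array): [14, 2, 40, None, 6, 23, 45, 4, None, None, 24, None, None, None, None, None, 27]
Compute height bottom-up (empty subtree = -1):
  height(4) = 1 + max(-1, -1) = 0
  height(6) = 1 + max(0, -1) = 1
  height(2) = 1 + max(-1, 1) = 2
  height(27) = 1 + max(-1, -1) = 0
  height(24) = 1 + max(-1, 0) = 1
  height(23) = 1 + max(-1, 1) = 2
  height(45) = 1 + max(-1, -1) = 0
  height(40) = 1 + max(2, 0) = 3
  height(14) = 1 + max(2, 3) = 4
Height = 4


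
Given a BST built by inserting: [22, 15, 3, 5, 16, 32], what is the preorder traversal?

Tree insertion order: [22, 15, 3, 5, 16, 32]
Tree (level-order array): [22, 15, 32, 3, 16, None, None, None, 5]
Preorder traversal: [22, 15, 3, 5, 16, 32]


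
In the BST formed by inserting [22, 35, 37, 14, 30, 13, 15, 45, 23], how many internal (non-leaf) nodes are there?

Tree built from: [22, 35, 37, 14, 30, 13, 15, 45, 23]
Tree (level-order array): [22, 14, 35, 13, 15, 30, 37, None, None, None, None, 23, None, None, 45]
Rule: An internal node has at least one child.
Per-node child counts:
  node 22: 2 child(ren)
  node 14: 2 child(ren)
  node 13: 0 child(ren)
  node 15: 0 child(ren)
  node 35: 2 child(ren)
  node 30: 1 child(ren)
  node 23: 0 child(ren)
  node 37: 1 child(ren)
  node 45: 0 child(ren)
Matching nodes: [22, 14, 35, 30, 37]
Count of internal (non-leaf) nodes: 5


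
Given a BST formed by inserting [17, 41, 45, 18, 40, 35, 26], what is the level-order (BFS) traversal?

Tree insertion order: [17, 41, 45, 18, 40, 35, 26]
Tree (level-order array): [17, None, 41, 18, 45, None, 40, None, None, 35, None, 26]
BFS from the root, enqueuing left then right child of each popped node:
  queue [17] -> pop 17, enqueue [41], visited so far: [17]
  queue [41] -> pop 41, enqueue [18, 45], visited so far: [17, 41]
  queue [18, 45] -> pop 18, enqueue [40], visited so far: [17, 41, 18]
  queue [45, 40] -> pop 45, enqueue [none], visited so far: [17, 41, 18, 45]
  queue [40] -> pop 40, enqueue [35], visited so far: [17, 41, 18, 45, 40]
  queue [35] -> pop 35, enqueue [26], visited so far: [17, 41, 18, 45, 40, 35]
  queue [26] -> pop 26, enqueue [none], visited so far: [17, 41, 18, 45, 40, 35, 26]
Result: [17, 41, 18, 45, 40, 35, 26]


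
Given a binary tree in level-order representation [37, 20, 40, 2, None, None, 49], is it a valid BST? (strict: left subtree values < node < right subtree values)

Level-order array: [37, 20, 40, 2, None, None, 49]
Validate using subtree bounds (lo, hi): at each node, require lo < value < hi,
then recurse left with hi=value and right with lo=value.
Preorder trace (stopping at first violation):
  at node 37 with bounds (-inf, +inf): OK
  at node 20 with bounds (-inf, 37): OK
  at node 2 with bounds (-inf, 20): OK
  at node 40 with bounds (37, +inf): OK
  at node 49 with bounds (40, +inf): OK
No violation found at any node.
Result: Valid BST


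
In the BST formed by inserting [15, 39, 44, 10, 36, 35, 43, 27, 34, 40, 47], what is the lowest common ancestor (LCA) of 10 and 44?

Tree insertion order: [15, 39, 44, 10, 36, 35, 43, 27, 34, 40, 47]
Tree (level-order array): [15, 10, 39, None, None, 36, 44, 35, None, 43, 47, 27, None, 40, None, None, None, None, 34]
In a BST, the LCA of p=10, q=44 is the first node v on the
root-to-leaf path with p <= v <= q (go left if both < v, right if both > v).
Walk from root:
  at 15: 10 <= 15 <= 44, this is the LCA
LCA = 15


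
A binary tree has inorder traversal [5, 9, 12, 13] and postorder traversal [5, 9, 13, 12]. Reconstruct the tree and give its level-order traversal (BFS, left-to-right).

Inorder:   [5, 9, 12, 13]
Postorder: [5, 9, 13, 12]
Algorithm: postorder visits root last, so walk postorder right-to-left;
each value is the root of the current inorder slice — split it at that
value, recurse on the right subtree first, then the left.
Recursive splits:
  root=12; inorder splits into left=[5, 9], right=[13]
  root=13; inorder splits into left=[], right=[]
  root=9; inorder splits into left=[5], right=[]
  root=5; inorder splits into left=[], right=[]
Reconstructed level-order: [12, 9, 13, 5]


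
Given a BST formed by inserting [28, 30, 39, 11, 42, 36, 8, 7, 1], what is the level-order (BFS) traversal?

Tree insertion order: [28, 30, 39, 11, 42, 36, 8, 7, 1]
Tree (level-order array): [28, 11, 30, 8, None, None, 39, 7, None, 36, 42, 1]
BFS from the root, enqueuing left then right child of each popped node:
  queue [28] -> pop 28, enqueue [11, 30], visited so far: [28]
  queue [11, 30] -> pop 11, enqueue [8], visited so far: [28, 11]
  queue [30, 8] -> pop 30, enqueue [39], visited so far: [28, 11, 30]
  queue [8, 39] -> pop 8, enqueue [7], visited so far: [28, 11, 30, 8]
  queue [39, 7] -> pop 39, enqueue [36, 42], visited so far: [28, 11, 30, 8, 39]
  queue [7, 36, 42] -> pop 7, enqueue [1], visited so far: [28, 11, 30, 8, 39, 7]
  queue [36, 42, 1] -> pop 36, enqueue [none], visited so far: [28, 11, 30, 8, 39, 7, 36]
  queue [42, 1] -> pop 42, enqueue [none], visited so far: [28, 11, 30, 8, 39, 7, 36, 42]
  queue [1] -> pop 1, enqueue [none], visited so far: [28, 11, 30, 8, 39, 7, 36, 42, 1]
Result: [28, 11, 30, 8, 39, 7, 36, 42, 1]


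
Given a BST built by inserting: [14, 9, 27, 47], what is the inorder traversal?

Tree insertion order: [14, 9, 27, 47]
Tree (level-order array): [14, 9, 27, None, None, None, 47]
Inorder traversal: [9, 14, 27, 47]


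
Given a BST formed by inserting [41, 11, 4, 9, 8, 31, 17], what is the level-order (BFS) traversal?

Tree insertion order: [41, 11, 4, 9, 8, 31, 17]
Tree (level-order array): [41, 11, None, 4, 31, None, 9, 17, None, 8]
BFS from the root, enqueuing left then right child of each popped node:
  queue [41] -> pop 41, enqueue [11], visited so far: [41]
  queue [11] -> pop 11, enqueue [4, 31], visited so far: [41, 11]
  queue [4, 31] -> pop 4, enqueue [9], visited so far: [41, 11, 4]
  queue [31, 9] -> pop 31, enqueue [17], visited so far: [41, 11, 4, 31]
  queue [9, 17] -> pop 9, enqueue [8], visited so far: [41, 11, 4, 31, 9]
  queue [17, 8] -> pop 17, enqueue [none], visited so far: [41, 11, 4, 31, 9, 17]
  queue [8] -> pop 8, enqueue [none], visited so far: [41, 11, 4, 31, 9, 17, 8]
Result: [41, 11, 4, 31, 9, 17, 8]


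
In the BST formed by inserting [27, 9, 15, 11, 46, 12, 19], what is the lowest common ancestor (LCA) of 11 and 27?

Tree insertion order: [27, 9, 15, 11, 46, 12, 19]
Tree (level-order array): [27, 9, 46, None, 15, None, None, 11, 19, None, 12]
In a BST, the LCA of p=11, q=27 is the first node v on the
root-to-leaf path with p <= v <= q (go left if both < v, right if both > v).
Walk from root:
  at 27: 11 <= 27 <= 27, this is the LCA
LCA = 27


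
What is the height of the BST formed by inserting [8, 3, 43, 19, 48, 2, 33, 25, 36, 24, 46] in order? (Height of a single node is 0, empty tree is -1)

Insertion order: [8, 3, 43, 19, 48, 2, 33, 25, 36, 24, 46]
Tree (level-order array): [8, 3, 43, 2, None, 19, 48, None, None, None, 33, 46, None, 25, 36, None, None, 24]
Compute height bottom-up (empty subtree = -1):
  height(2) = 1 + max(-1, -1) = 0
  height(3) = 1 + max(0, -1) = 1
  height(24) = 1 + max(-1, -1) = 0
  height(25) = 1 + max(0, -1) = 1
  height(36) = 1 + max(-1, -1) = 0
  height(33) = 1 + max(1, 0) = 2
  height(19) = 1 + max(-1, 2) = 3
  height(46) = 1 + max(-1, -1) = 0
  height(48) = 1 + max(0, -1) = 1
  height(43) = 1 + max(3, 1) = 4
  height(8) = 1 + max(1, 4) = 5
Height = 5


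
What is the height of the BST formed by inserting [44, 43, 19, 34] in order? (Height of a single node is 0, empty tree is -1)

Insertion order: [44, 43, 19, 34]
Tree (level-order array): [44, 43, None, 19, None, None, 34]
Compute height bottom-up (empty subtree = -1):
  height(34) = 1 + max(-1, -1) = 0
  height(19) = 1 + max(-1, 0) = 1
  height(43) = 1 + max(1, -1) = 2
  height(44) = 1 + max(2, -1) = 3
Height = 3
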